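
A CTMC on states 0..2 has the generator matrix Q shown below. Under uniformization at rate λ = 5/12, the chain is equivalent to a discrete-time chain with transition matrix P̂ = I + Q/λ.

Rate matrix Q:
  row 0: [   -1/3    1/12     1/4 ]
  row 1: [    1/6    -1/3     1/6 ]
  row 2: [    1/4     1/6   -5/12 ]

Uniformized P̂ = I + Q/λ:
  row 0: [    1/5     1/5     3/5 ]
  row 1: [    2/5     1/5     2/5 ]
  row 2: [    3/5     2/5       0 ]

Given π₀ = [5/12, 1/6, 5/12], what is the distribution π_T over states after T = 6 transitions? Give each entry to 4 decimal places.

t=0: π = [0.4167, 0.1667, 0.4167]
t=1: π = [0.4000, 0.2833, 0.3167]
t=2: π = [0.3833, 0.2633, 0.3533]
t=3: π = [0.3940, 0.2707, 0.3353]
t=4: π = [0.3883, 0.2671, 0.3447]
t=5: π = [0.3913, 0.2689, 0.3398]
t=6: π = [0.3897, 0.2680, 0.3423]

π = [0.3897, 0.2680, 0.3423]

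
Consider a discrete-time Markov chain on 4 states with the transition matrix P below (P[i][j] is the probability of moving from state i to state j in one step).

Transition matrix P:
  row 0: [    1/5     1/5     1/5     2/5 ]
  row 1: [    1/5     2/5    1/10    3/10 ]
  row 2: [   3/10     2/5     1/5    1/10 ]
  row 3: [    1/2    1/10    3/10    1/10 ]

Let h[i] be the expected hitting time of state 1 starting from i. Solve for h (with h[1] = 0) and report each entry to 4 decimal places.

First-step conditioning: h[1] = 0; for i ≠ 1, h[i] = 1 + Σ_k P[i][k]·h[k].
  h[0] = 1 + 1/5·h[0] + 1/5·h[2] + 2/5·h[3]
  h[2] = 1 + 3/10·h[0] + 1/5·h[2] + 1/10·h[3]
  h[3] = 1 + 1/2·h[0] + 3/10·h[2] + 1/10·h[3]
Solving the 3×3 linear system over states ≠ 1 gives exactly h = [665/146, 0, 260/73, 705/146] (h[1] = 0 is the target).

h = [4.5548, 0.0000, 3.5616, 4.8288]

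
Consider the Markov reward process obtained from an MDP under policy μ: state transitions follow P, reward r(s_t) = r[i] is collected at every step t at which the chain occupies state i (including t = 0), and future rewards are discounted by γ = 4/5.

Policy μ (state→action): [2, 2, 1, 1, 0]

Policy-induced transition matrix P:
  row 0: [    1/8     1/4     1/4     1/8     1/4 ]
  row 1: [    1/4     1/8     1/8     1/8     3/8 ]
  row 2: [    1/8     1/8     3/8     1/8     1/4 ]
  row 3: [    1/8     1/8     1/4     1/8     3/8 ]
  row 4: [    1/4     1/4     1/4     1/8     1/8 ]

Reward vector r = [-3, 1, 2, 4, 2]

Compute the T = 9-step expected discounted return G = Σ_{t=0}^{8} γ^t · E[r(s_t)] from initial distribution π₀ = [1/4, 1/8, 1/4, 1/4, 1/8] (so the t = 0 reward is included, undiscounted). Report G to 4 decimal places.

t=0: π = [0.2500, 0.1250, 0.2500, 0.2500, 0.1250], E[r] = 1.1250, γ^t·E[r] = 1.125000, running G = 1.125000
t=1: π = [0.1563, 0.1719, 0.2656, 0.1250, 0.2813], E[r] = 1.2969, γ^t·E[r] = 1.037500, running G = 2.162500
t=2: π = [0.1816, 0.1797, 0.2617, 0.1250, 0.2520], E[r] = 1.1621, γ^t·E[r] = 0.743750, running G = 2.906250
t=3: π = [0.1790, 0.1792, 0.2603, 0.1250, 0.2566], E[r] = 1.1760, γ^t·E[r] = 0.602125, running G = 3.508375
t=4: π = [0.1795, 0.1794, 0.2601, 0.1250, 0.2560], E[r] = 1.1732, γ^t·E[r] = 0.480538, running G = 3.988913
t=5: π = [0.1794, 0.1794, 0.2601, 0.1250, 0.2561], E[r] = 1.1735, γ^t·E[r] = 0.384516, running G = 4.373429
t=6: π = [0.1794, 0.1794, 0.2601, 0.1250, 0.2560], E[r] = 1.1734, γ^t·E[r] = 0.307595, running G = 4.681024
t=7: π = [0.1794, 0.1794, 0.2601, 0.1250, 0.2560], E[r] = 1.1734, γ^t·E[r] = 0.246077, running G = 4.927102
t=8: π = [0.1794, 0.1794, 0.2601, 0.1250, 0.2560], E[r] = 1.1734, γ^t·E[r] = 0.196862, running G = 5.123963

G = 5.1240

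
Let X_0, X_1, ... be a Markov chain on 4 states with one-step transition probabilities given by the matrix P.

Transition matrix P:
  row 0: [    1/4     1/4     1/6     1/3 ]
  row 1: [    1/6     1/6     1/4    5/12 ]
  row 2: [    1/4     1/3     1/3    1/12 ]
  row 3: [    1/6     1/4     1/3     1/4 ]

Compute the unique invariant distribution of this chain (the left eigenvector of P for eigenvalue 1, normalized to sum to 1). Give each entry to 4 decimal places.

Balance equations π_j = Σ_i π_i·P[i][j]:
  π_0 = 1/4·π_0 + 1/6·π_1 + 1/4·π_2 + 1/6·π_3
  π_1 = 1/4·π_0 + 1/6·π_1 + 1/3·π_2 + 1/4·π_3
  π_2 = 1/6·π_0 + 1/4·π_1 + 1/3·π_2 + 1/3·π_3
  normalize: π_0 + π_1 + π_2 + π_3 = 1
Solving the linear system gives exactly π = [363/1753, 442/1753, 487/1753, 461/1753].

π = [0.2071, 0.2521, 0.2778, 0.2630]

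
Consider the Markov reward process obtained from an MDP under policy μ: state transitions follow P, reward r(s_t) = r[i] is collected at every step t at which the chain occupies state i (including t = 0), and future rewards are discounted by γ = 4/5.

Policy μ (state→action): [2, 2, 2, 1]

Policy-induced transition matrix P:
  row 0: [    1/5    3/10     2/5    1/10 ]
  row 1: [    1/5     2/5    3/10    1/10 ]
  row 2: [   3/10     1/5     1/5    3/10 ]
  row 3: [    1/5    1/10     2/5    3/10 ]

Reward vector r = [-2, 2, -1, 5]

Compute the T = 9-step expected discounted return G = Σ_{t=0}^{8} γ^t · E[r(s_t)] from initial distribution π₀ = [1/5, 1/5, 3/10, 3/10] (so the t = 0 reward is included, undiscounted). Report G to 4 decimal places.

t=0: π = [0.2000, 0.2000, 0.3000, 0.3000], E[r] = 1.2000, γ^t·E[r] = 1.200000, running G = 1.200000
t=1: π = [0.2300, 0.2300, 0.3200, 0.2200], E[r] = 0.7800, γ^t·E[r] = 0.624000, running G = 1.824000
t=2: π = [0.2320, 0.2470, 0.3130, 0.2080], E[r] = 0.7570, γ^t·E[r] = 0.484480, running G = 2.308480
t=3: π = [0.2313, 0.2518, 0.3127, 0.2042], E[r] = 0.7493, γ^t·E[r] = 0.383642, running G = 2.692122
t=4: π = [0.2313, 0.2531, 0.3123, 0.2034], E[r] = 0.7482, γ^t·E[r] = 0.306471, running G = 2.998593
t=5: π = [0.2312, 0.2534, 0.3122, 0.2031], E[r] = 0.7478, γ^t·E[r] = 0.245030, running G = 3.243623
t=6: π = [0.2312, 0.2535, 0.3122, 0.2031], E[r] = 0.7477, γ^t·E[r] = 0.196002, running G = 3.439625
t=7: π = [0.2312, 0.2535, 0.3122, 0.2031], E[r] = 0.7477, γ^t·E[r] = 0.156796, running G = 3.596421
t=8: π = [0.2312, 0.2535, 0.3122, 0.2031], E[r] = 0.7477, γ^t·E[r] = 0.125436, running G = 3.721857

G = 3.7219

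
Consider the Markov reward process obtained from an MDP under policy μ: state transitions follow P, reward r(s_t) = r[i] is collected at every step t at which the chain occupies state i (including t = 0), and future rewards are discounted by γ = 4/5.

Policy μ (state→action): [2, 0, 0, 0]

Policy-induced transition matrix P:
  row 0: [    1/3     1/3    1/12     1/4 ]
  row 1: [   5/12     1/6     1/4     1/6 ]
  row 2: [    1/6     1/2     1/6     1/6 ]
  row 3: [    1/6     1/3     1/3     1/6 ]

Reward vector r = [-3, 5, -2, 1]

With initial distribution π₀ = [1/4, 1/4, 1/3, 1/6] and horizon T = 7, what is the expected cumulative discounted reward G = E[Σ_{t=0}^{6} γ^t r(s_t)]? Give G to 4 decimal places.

t=0: π = [0.2500, 0.2500, 0.3333, 0.1667], E[r] = 0.0000, γ^t·E[r] = 0.000000, running G = 0.000000
t=1: π = [0.2708, 0.3472, 0.1944, 0.1875], E[r] = 0.7222, γ^t·E[r] = 0.577778, running G = 0.577778
t=2: π = [0.2986, 0.3079, 0.2043, 0.1892], E[r] = 0.4242, γ^t·E[r] = 0.271481, running G = 0.849259
t=3: π = [0.2934, 0.3161, 0.1990, 0.1916], E[r] = 0.4937, γ^t·E[r] = 0.252790, running G = 1.102049
t=4: π = [0.2946, 0.3138, 0.2005, 0.1911], E[r] = 0.4755, γ^t·E[r] = 0.194762, running G = 1.296812
t=5: π = [0.2942, 0.3144, 0.2001, 0.1912], E[r] = 0.4805, γ^t·E[r] = 0.157461, running G = 1.454273
t=6: π = [0.2943, 0.3143, 0.2002, 0.1912], E[r] = 0.4792, γ^t·E[r] = 0.125619, running G = 1.579892

G = 1.5799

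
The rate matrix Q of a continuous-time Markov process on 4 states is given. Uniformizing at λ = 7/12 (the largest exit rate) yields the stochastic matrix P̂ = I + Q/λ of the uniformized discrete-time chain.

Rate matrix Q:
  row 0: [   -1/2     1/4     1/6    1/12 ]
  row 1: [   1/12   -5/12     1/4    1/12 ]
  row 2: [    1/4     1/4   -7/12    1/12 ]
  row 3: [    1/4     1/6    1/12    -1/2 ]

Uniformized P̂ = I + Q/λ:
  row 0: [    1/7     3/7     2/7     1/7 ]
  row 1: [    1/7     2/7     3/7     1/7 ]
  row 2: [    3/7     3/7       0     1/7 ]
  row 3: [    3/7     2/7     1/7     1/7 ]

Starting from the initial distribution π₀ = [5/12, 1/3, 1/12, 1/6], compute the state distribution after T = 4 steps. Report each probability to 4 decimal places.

t=0: π = [0.4167, 0.3333, 0.0833, 0.1667]
t=1: π = [0.2143, 0.3571, 0.2857, 0.1429]
t=2: π = [0.2653, 0.3571, 0.2347, 0.1429]
t=3: π = [0.2507, 0.3571, 0.2493, 0.1429]
t=4: π = [0.2549, 0.3571, 0.2451, 0.1429]

π = [0.2549, 0.3571, 0.2451, 0.1429]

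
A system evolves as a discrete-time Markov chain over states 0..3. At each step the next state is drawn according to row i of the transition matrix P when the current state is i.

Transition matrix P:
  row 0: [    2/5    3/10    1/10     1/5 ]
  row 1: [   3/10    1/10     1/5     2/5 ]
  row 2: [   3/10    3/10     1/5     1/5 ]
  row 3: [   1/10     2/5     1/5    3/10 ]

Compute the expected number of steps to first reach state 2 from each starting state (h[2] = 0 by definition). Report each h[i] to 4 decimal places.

h = [6.4242, 5.7576, 0.0000, 5.6364]

First-step conditioning: h[2] = 0; for i ≠ 2, h[i] = 1 + Σ_k P[i][k]·h[k].
  h[0] = 1 + 2/5·h[0] + 3/10·h[1] + 1/5·h[3]
  h[1] = 1 + 3/10·h[0] + 1/10·h[1] + 2/5·h[3]
  h[3] = 1 + 1/10·h[0] + 2/5·h[1] + 3/10·h[3]
Solving the 3×3 linear system over states ≠ 2 gives exactly h = [212/33, 190/33, 0, 62/11] (h[2] = 0 is the target).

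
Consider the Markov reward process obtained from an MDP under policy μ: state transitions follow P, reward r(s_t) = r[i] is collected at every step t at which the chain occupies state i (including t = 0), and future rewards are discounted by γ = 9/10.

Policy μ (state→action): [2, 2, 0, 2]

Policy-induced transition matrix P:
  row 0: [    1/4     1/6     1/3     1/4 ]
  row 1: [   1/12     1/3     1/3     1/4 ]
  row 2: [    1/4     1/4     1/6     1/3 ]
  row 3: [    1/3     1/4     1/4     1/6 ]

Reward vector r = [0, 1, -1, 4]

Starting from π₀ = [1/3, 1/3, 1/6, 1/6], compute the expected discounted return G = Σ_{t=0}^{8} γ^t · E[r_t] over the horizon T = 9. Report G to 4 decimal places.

t=0: π = [0.3333, 0.3333, 0.1667, 0.1667], E[r] = 0.8333, γ^t·E[r] = 0.833333, running G = 0.833333
t=1: π = [0.2083, 0.2500, 0.2917, 0.2500], E[r] = 0.9583, γ^t·E[r] = 0.862500, running G = 1.695833
t=2: π = [0.2292, 0.2535, 0.2639, 0.2535], E[r] = 1.0035, γ^t·E[r] = 0.812813, running G = 2.508646
t=3: π = [0.2289, 0.2520, 0.2682, 0.2509], E[r] = 0.9873, γ^t·E[r] = 0.719719, running G = 3.228365
t=4: π = [0.2289, 0.2519, 0.2677, 0.2514], E[r] = 0.9900, γ^t·E[r] = 0.649535, running G = 3.877899
t=5: π = [0.2290, 0.2519, 0.2678, 0.2514], E[r] = 0.9896, γ^t·E[r] = 0.584340, running G = 4.462239
t=6: π = [0.2290, 0.2519, 0.2678, 0.2514], E[r] = 0.9896, γ^t·E[r] = 0.525925, running G = 4.988164
t=7: π = [0.2290, 0.2519, 0.2678, 0.2514], E[r] = 0.9896, γ^t·E[r] = 0.473331, running G = 5.461495
t=8: π = [0.2290, 0.2519, 0.2678, 0.2514], E[r] = 0.9896, γ^t·E[r] = 0.425998, running G = 5.887493

G = 5.8875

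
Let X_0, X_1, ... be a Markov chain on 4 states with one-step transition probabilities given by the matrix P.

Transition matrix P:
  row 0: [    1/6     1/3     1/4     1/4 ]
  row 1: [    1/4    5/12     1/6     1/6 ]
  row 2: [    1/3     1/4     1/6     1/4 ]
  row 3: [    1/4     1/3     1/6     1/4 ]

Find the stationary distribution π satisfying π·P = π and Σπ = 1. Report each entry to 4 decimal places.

π = [0.2452, 0.3466, 0.1871, 0.2211]

Balance equations π_j = Σ_i π_i·P[i][j]:
  π_0 = 1/6·π_0 + 1/4·π_1 + 1/3·π_2 + 1/4·π_3
  π_1 = 1/3·π_0 + 5/12·π_1 + 1/4·π_2 + 1/3·π_3
  π_2 = 1/4·π_0 + 1/6·π_1 + 1/6·π_2 + 1/6·π_3
  normalize: π_0 + π_1 + π_2 + π_3 = 1
Solving the linear system gives exactly π = [38/155, 591/1705, 29/155, 377/1705].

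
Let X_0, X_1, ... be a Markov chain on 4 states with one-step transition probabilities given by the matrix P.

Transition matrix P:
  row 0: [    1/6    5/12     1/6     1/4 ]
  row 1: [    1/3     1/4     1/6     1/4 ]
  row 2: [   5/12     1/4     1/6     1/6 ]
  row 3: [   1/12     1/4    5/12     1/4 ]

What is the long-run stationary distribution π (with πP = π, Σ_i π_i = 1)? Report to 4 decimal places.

Balance equations π_j = Σ_i π_i·P[i][j]:
  π_0 = 1/6·π_0 + 1/3·π_1 + 5/12·π_2 + 1/12·π_3
  π_1 = 5/12·π_0 + 1/4·π_1 + 1/4·π_2 + 1/4·π_3
  π_2 = 1/6·π_0 + 1/6·π_1 + 1/6·π_2 + 5/12·π_3
  normalize: π_0 + π_1 + π_2 + π_3 = 1
Solving the linear system gives exactly π = [173/686, 601/2058, 11/49, 34/147].

π = [0.2522, 0.2920, 0.2245, 0.2313]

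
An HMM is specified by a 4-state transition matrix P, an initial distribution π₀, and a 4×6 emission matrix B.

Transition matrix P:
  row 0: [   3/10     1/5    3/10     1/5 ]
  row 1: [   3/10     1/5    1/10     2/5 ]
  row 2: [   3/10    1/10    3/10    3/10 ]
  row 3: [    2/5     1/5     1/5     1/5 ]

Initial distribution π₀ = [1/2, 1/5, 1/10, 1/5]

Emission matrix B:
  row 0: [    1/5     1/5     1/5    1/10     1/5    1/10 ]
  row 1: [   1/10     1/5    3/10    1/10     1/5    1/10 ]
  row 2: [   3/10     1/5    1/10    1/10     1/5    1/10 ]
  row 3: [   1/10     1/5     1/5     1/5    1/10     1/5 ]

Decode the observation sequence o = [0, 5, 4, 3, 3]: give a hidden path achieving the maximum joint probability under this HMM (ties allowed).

path = [0, 3, 0, 2, 3]

t=0: δ = [1.000e-01, 2.000e-02, 3.000e-02, 2.000e-02]  (obs o_0=0)
t=1: δ = [3.000e-03, 2.000e-03, 3.000e-03, 4.000e-03]  ψ = [0, 0, 0, 0]  (obs o_1=5)
t=2: δ = [3.200e-04, 1.600e-04, 1.800e-04, 9.000e-05]  ψ = [3, 3, 0, 2]  (obs o_2=4)
t=3: δ = [9.600e-06, 6.400e-06, 9.600e-06, 1.280e-05]  ψ = [0, 0, 0, 0]  (obs o_3=3)
t=4: δ = [5.120e-07, 2.560e-07, 2.880e-07, 5.760e-07]  ψ = [3, 3, 0, 2]  (obs o_4=3)
backtrack: best end state = 3; path = [0, 3, 0, 2, 3]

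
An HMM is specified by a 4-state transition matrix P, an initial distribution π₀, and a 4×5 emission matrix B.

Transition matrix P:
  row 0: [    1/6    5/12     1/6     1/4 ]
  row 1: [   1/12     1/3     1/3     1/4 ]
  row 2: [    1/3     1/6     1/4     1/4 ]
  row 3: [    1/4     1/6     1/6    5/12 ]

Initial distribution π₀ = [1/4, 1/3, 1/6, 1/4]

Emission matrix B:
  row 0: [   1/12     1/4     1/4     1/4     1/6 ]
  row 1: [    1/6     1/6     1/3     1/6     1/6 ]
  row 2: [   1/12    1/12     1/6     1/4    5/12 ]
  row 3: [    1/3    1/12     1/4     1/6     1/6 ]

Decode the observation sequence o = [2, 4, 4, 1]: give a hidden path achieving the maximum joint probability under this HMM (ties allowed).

t=0: δ = [6.250e-02, 1.111e-01, 2.778e-02, 6.250e-02]  (obs o_0=2)
t=1: δ = [2.604e-03, 6.173e-03, 1.543e-02, 4.630e-03]  ψ = [3, 1, 1, 1]  (obs o_1=4)
t=2: δ = [8.573e-04, 4.287e-04, 1.608e-03, 6.430e-04]  ψ = [2, 2, 2, 2]  (obs o_2=4)
t=3: δ = [1.340e-04, 5.954e-05, 3.349e-05, 3.349e-05]  ψ = [2, 0, 2, 2]  (obs o_3=1)
backtrack: best end state = 0; path = [1, 2, 2, 0]

path = [1, 2, 2, 0]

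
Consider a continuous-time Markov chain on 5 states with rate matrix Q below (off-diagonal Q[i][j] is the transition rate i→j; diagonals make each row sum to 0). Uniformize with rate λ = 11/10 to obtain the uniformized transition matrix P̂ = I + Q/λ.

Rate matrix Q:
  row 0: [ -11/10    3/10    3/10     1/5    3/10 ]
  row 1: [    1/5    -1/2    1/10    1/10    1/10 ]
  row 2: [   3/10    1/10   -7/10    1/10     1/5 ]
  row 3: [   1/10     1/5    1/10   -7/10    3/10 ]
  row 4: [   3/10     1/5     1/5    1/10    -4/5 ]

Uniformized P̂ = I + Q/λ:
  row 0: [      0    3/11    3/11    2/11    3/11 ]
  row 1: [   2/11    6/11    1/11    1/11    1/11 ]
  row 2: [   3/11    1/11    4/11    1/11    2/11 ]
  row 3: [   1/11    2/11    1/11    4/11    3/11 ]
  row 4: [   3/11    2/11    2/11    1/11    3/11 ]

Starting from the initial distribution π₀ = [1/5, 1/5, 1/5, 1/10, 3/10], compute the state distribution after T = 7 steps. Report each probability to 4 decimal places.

t=0: π = [0.2000, 0.2000, 0.2000, 0.1000, 0.3000]
t=1: π = [0.1818, 0.2545, 0.2091, 0.1364, 0.2182]
t=2: π = [0.1752, 0.2719, 0.2008, 0.1446, 0.2074]
t=3: π = [0.1739, 0.2784, 0.1964, 0.1463, 0.2050]
t=4: π = [0.1734, 0.2810, 0.1947, 0.1466, 0.2043]
t=5: π = [0.1732, 0.2821, 0.1941, 0.1467, 0.2039]
t=6: π = [0.1732, 0.2825, 0.1939, 0.1467, 0.2038]
t=7: π = [0.1732, 0.2827, 0.1938, 0.1466, 0.2037]

π = [0.1732, 0.2827, 0.1938, 0.1466, 0.2037]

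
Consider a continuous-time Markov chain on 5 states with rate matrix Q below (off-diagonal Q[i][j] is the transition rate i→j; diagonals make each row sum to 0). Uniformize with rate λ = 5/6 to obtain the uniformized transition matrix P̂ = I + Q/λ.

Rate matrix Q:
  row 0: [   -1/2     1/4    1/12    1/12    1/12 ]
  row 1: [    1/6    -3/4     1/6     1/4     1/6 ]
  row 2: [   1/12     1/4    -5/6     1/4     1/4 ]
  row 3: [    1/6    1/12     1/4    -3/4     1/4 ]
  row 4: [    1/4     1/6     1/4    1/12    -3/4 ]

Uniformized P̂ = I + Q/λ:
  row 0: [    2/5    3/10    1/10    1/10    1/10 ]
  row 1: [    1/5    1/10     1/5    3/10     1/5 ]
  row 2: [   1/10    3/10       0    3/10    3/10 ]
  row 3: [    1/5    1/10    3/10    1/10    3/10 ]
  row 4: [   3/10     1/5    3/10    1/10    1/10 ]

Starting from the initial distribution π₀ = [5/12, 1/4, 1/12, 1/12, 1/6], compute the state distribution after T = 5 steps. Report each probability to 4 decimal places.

π = [0.2519, 0.2047, 0.1763, 0.1762, 0.1909]

t=0: π = [0.4167, 0.2500, 0.0833, 0.0833, 0.1667]
t=1: π = [0.2917, 0.2167, 0.1667, 0.1667, 0.1583]
t=2: π = [0.2575, 0.2075, 0.1700, 0.1767, 0.1883]
t=3: π = [0.2533, 0.2043, 0.1768, 0.1755, 0.1901]
t=4: π = [0.2520, 0.2050, 0.1759, 0.1762, 0.1909]
t=5: π = [0.2519, 0.2047, 0.1763, 0.1762, 0.1909]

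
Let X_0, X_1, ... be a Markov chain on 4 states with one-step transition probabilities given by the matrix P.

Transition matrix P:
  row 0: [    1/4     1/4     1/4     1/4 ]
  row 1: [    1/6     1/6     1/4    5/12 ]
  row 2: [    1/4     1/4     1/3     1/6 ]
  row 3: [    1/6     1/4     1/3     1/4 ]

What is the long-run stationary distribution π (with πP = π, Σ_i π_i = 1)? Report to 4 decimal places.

Balance equations π_j = Σ_i π_i·P[i][j]:
  π_0 = 1/4·π_0 + 1/6·π_1 + 1/4·π_2 + 1/6·π_3
  π_1 = 1/4·π_0 + 1/6·π_1 + 1/4·π_2 + 1/4·π_3
  π_2 = 1/4·π_0 + 1/4·π_1 + 1/3·π_2 + 1/3·π_3
  normalize: π_0 + π_1 + π_2 + π_3 = 1
Solving the linear system gives exactly π = [19/91, 3/13, 27/91, 24/91].

π = [0.2088, 0.2308, 0.2967, 0.2637]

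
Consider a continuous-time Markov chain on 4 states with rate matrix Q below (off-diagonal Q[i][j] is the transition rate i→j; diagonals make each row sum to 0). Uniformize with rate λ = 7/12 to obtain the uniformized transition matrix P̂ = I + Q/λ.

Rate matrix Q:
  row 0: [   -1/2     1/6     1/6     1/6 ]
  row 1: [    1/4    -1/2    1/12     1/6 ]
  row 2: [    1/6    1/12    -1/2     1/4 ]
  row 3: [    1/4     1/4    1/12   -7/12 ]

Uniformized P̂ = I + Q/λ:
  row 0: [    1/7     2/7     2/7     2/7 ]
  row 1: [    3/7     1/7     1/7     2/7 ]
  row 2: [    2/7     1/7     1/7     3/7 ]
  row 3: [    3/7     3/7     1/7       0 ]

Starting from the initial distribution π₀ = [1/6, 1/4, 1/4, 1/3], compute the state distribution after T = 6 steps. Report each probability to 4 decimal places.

π = [0.3125, 0.2570, 0.1875, 0.2430]

t=0: π = [0.1667, 0.2500, 0.2500, 0.3333]
t=1: π = [0.3452, 0.2619, 0.1667, 0.2262]
t=2: π = [0.3061, 0.2568, 0.1922, 0.2449]
t=3: π = [0.3137, 0.2566, 0.1866, 0.2432]
t=4: π = [0.3123, 0.2571, 0.1877, 0.2429]
t=5: π = [0.3125, 0.2569, 0.1875, 0.2431]
t=6: π = [0.3125, 0.2570, 0.1875, 0.2430]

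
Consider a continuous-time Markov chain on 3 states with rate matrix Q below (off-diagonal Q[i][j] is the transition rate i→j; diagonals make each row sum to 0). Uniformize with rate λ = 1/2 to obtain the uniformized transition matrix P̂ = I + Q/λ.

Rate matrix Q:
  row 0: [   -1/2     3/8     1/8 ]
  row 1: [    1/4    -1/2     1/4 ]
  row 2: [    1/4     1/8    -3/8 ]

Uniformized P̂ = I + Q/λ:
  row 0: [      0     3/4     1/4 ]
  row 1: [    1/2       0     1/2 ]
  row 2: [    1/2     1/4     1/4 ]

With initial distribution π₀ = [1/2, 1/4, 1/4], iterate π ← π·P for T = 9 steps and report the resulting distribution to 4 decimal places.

t=0: π = [0.5000, 0.2500, 0.2500]
t=1: π = [0.2500, 0.4375, 0.3125]
t=2: π = [0.3750, 0.2656, 0.3594]
t=3: π = [0.3125, 0.3711, 0.3164]
t=4: π = [0.3438, 0.3135, 0.3428]
t=5: π = [0.3281, 0.3435, 0.3284]
t=6: π = [0.3359, 0.3282, 0.3359]
t=7: π = [0.3320, 0.3359, 0.3320]
t=8: π = [0.3340, 0.3320, 0.3340]
t=9: π = [0.3330, 0.3340, 0.3330]

π = [0.3330, 0.3340, 0.3330]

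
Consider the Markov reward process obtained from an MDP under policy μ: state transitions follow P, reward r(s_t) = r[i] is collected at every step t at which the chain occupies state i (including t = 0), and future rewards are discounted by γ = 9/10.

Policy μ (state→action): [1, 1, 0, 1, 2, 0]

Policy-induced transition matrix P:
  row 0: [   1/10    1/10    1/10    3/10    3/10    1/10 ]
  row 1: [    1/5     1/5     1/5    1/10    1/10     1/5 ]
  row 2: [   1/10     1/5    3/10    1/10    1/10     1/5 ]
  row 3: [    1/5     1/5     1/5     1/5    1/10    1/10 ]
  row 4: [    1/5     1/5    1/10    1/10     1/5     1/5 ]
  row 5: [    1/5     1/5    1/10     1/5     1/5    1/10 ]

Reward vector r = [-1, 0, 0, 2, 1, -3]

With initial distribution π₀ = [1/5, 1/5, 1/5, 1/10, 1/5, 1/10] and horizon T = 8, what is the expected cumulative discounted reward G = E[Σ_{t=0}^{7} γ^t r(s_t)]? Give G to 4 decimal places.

G = -0.7183

t=0: π = [0.2000, 0.2000, 0.2000, 0.1000, 0.2000, 0.1000], E[r] = -0.1000, γ^t·E[r] = -0.100000, running G = -0.100000
t=1: π = [0.1600, 0.1800, 0.1700, 0.1600, 0.1700, 0.1600], E[r] = -0.1500, γ^t·E[r] = -0.135000, running G = -0.235000
t=2: π = [0.1670, 0.1840, 0.1680, 0.1640, 0.1650, 0.1520], E[r] = -0.1300, γ^t·E[r] = -0.105300, running G = -0.340300
t=3: π = [0.1665, 0.1833, 0.1684, 0.1650, 0.1651, 0.1517], E[r] = -0.1265, γ^t·E[r] = -0.092219, running G = -0.432519
t=4: π = [0.1665, 0.1834, 0.1685, 0.1650, 0.1650, 0.1517], E[r] = -0.1266, γ^t·E[r] = -0.083082, running G = -0.515600
t=5: π = [0.1665, 0.1833, 0.1685, 0.1650, 0.1650, 0.1517], E[r] = -0.1266, γ^t·E[r] = -0.074784, running G = -0.590385
t=6: π = [0.1665, 0.1834, 0.1685, 0.1650, 0.1650, 0.1517], E[r] = -0.1267, γ^t·E[r] = -0.067311, running G = -0.657696
t=7: π = [0.1665, 0.1834, 0.1685, 0.1650, 0.1650, 0.1517], E[r] = -0.1267, γ^t·E[r] = -0.060581, running G = -0.718277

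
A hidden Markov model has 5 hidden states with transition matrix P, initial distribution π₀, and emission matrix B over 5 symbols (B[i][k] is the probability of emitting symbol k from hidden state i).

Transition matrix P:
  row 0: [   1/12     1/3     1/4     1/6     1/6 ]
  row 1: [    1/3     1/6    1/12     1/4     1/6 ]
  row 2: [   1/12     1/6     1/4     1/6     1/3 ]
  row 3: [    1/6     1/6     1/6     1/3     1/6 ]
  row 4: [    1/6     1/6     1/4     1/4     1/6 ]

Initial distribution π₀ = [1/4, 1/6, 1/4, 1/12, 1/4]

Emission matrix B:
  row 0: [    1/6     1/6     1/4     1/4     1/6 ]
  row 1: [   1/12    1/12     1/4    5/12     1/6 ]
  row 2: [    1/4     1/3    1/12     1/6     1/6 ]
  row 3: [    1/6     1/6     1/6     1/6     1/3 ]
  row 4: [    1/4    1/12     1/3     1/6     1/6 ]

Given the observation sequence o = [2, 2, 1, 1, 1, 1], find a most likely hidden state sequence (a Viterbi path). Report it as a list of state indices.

t=0: δ = [6.250e-02, 4.167e-02, 2.083e-02, 1.389e-02, 8.333e-02]  (obs o_0=2)
t=1: δ = [3.472e-03, 5.208e-03, 1.736e-03, 3.472e-03, 4.630e-03]  ψ = [1, 0, 4, 4, 4]  (obs o_1=2)
t=2: δ = [2.894e-04, 9.645e-05, 3.858e-04, 2.170e-04, 7.234e-05]  ψ = [1, 0, 4, 1, 1]  (obs o_2=1)
t=3: δ = [6.028e-06, 8.038e-06, 3.215e-05, 1.206e-05, 1.072e-05]  ψ = [3, 0, 2, 3, 2]  (obs o_3=1)
t=4: δ = [4.465e-07, 4.465e-07, 2.679e-06, 8.931e-07, 8.931e-07]  ψ = [1, 2, 2, 2, 2]  (obs o_4=1)
t=5: δ = [3.721e-08, 3.721e-08, 2.233e-07, 7.442e-08, 7.442e-08]  ψ = [2, 2, 2, 2, 2]  (obs o_5=1)
backtrack: best end state = 2; path = [4, 4, 2, 2, 2, 2]

path = [4, 4, 2, 2, 2, 2]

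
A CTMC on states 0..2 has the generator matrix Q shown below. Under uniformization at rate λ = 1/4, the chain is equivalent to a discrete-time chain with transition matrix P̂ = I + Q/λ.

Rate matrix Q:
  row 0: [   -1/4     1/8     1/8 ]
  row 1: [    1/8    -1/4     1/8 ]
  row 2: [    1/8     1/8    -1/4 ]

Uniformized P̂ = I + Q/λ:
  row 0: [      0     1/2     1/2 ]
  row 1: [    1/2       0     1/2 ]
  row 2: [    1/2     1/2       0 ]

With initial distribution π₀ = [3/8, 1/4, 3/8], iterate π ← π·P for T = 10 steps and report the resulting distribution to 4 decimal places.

π = [0.3334, 0.3333, 0.3334]

t=0: π = [0.3750, 0.2500, 0.3750]
t=1: π = [0.3125, 0.3750, 0.3125]
t=2: π = [0.3438, 0.3125, 0.3438]
t=3: π = [0.3281, 0.3438, 0.3281]
t=4: π = [0.3359, 0.3281, 0.3359]
t=5: π = [0.3320, 0.3359, 0.3320]
t=6: π = [0.3340, 0.3320, 0.3340]
t=7: π = [0.3330, 0.3340, 0.3330]
t=8: π = [0.3335, 0.3330, 0.3335]
t=9: π = [0.3333, 0.3335, 0.3333]
t=10: π = [0.3334, 0.3333, 0.3334]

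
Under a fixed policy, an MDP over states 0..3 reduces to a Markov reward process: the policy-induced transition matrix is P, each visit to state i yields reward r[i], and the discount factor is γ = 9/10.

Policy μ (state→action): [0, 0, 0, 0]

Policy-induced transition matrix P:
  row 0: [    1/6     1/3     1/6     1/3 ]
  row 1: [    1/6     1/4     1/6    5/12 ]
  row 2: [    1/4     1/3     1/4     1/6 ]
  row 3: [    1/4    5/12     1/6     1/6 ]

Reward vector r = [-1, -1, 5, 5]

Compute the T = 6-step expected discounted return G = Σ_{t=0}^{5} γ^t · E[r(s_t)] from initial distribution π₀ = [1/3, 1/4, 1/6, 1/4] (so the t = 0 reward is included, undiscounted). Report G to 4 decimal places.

G = 8.1009

t=0: π = [0.3333, 0.2500, 0.1667, 0.2500], E[r] = 1.5000, γ^t·E[r] = 1.500000, running G = 1.500000
t=1: π = [0.2014, 0.3333, 0.1806, 0.2847], E[r] = 1.7917, γ^t·E[r] = 1.612500, running G = 3.112500
t=2: π = [0.2054, 0.3293, 0.1817, 0.2836], E[r] = 1.7917, γ^t·E[r] = 1.451250, running G = 4.563750
t=3: π = [0.2054, 0.3295, 0.1818, 0.2832], E[r] = 1.7902, γ^t·E[r] = 1.305070, running G = 5.868820
t=4: π = [0.2054, 0.3295, 0.1818, 0.2833], E[r] = 1.7906, γ^t·E[r] = 1.174832, running G = 7.043653
t=5: π = [0.2054, 0.3295, 0.1818, 0.2833], E[r] = 1.7905, γ^t·E[r] = 1.057297, running G = 8.100949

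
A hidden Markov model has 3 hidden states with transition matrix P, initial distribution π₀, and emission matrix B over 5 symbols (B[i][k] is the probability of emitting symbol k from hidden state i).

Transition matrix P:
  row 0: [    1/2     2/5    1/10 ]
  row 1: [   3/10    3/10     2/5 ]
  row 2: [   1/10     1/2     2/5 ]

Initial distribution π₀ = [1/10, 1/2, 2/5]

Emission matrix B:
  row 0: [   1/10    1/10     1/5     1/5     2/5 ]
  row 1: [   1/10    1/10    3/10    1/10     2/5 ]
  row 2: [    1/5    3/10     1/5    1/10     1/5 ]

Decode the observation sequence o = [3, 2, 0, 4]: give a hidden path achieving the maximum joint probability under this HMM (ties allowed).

t=0: δ = [2.000e-02, 5.000e-02, 4.000e-02]  (obs o_0=3)
t=1: δ = [3.000e-03, 6.000e-03, 4.000e-03]  ψ = [1, 2, 1]  (obs o_1=2)
t=2: δ = [1.800e-04, 2.000e-04, 4.800e-04]  ψ = [1, 2, 1]  (obs o_2=0)
t=3: δ = [3.600e-05, 9.600e-05, 3.840e-05]  ψ = [0, 2, 2]  (obs o_3=4)
backtrack: best end state = 1; path = [2, 1, 2, 1]

path = [2, 1, 2, 1]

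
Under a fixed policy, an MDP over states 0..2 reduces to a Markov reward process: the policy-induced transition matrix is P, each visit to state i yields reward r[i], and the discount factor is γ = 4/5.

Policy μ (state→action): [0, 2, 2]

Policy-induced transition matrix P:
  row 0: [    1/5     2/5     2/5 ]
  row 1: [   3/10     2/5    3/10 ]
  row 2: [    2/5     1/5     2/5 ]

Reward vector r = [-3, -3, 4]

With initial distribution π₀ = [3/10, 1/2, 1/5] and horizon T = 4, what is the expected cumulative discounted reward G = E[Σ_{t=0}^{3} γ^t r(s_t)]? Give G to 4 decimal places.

t=0: π = [0.3000, 0.5000, 0.2000], E[r] = -1.6000, γ^t·E[r] = -1.600000, running G = -1.600000
t=1: π = [0.2900, 0.3600, 0.3500], E[r] = -0.5500, γ^t·E[r] = -0.440000, running G = -2.040000
t=2: π = [0.3060, 0.3300, 0.3640], E[r] = -0.4520, γ^t·E[r] = -0.289280, running G = -2.329280
t=3: π = [0.3058, 0.3272, 0.3670], E[r] = -0.4310, γ^t·E[r] = -0.220672, running G = -2.549952

G = -2.5500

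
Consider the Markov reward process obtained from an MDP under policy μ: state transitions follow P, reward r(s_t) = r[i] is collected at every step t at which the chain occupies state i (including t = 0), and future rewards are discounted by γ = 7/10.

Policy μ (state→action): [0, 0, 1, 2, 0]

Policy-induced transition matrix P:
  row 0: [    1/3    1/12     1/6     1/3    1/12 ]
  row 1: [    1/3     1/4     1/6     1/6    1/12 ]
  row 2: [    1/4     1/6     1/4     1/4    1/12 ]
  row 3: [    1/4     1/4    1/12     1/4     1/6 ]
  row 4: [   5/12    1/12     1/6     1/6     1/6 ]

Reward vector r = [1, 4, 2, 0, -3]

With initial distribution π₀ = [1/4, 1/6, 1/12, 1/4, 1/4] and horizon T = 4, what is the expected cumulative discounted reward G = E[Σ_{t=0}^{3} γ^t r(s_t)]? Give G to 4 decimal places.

t=0: π = [0.2500, 0.1667, 0.0833, 0.2500, 0.2500], E[r] = 0.3333, γ^t·E[r] = 0.333333, running G = 0.333333
t=1: π = [0.3264, 0.1597, 0.1528, 0.2361, 0.1250], E[r] = 0.8958, γ^t·E[r] = 0.627083, running G = 0.960417
t=2: π = [0.3113, 0.1620, 0.1597, 0.2535, 0.1134], E[r] = 0.9387, γ^t·E[r] = 0.459942, running G = 1.420359
t=3: π = [0.3084, 0.1659, 0.1589, 0.2530, 0.1139], E[r] = 0.9479, γ^t·E[r] = 0.325135, running G = 1.745494

G = 1.7455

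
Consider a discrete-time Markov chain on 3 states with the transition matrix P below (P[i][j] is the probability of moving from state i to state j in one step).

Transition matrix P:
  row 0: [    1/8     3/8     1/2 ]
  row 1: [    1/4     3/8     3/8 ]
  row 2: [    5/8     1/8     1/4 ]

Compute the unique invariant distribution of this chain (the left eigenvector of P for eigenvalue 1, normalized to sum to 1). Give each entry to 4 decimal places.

Balance equations π_j = Σ_i π_i·P[i][j]:
  π_0 = 1/8·π_0 + 1/4·π_1 + 5/8·π_2
  π_1 = 3/8·π_0 + 3/8·π_1 + 1/8·π_2
  normalize: π_0 + π_1 + π_2 = 1
Solving the linear system gives exactly π = [9/26, 11/39, 29/78].

π = [0.3462, 0.2821, 0.3718]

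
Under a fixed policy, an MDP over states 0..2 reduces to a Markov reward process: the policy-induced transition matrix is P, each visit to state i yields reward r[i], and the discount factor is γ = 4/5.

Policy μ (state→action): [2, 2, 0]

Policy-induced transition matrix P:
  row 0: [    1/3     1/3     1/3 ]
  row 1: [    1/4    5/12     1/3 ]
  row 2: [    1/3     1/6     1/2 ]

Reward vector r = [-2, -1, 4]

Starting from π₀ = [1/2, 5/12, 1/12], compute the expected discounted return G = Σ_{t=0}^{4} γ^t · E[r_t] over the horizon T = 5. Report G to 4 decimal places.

G = 0.3173

t=0: π = [0.5000, 0.4167, 0.0833], E[r] = -1.0833, γ^t·E[r] = -1.083333, running G = -1.083333
t=1: π = [0.2986, 0.3542, 0.3472], E[r] = 0.4375, γ^t·E[r] = 0.350000, running G = -0.733333
t=2: π = [0.3038, 0.3050, 0.3912], E[r] = 0.6522, γ^t·E[r] = 0.417407, running G = -0.315926
t=3: π = [0.3079, 0.2935, 0.3985], E[r] = 0.6848, γ^t·E[r] = 0.350593, running G = 0.034667
t=4: π = [0.3089, 0.2914, 0.3998], E[r] = 0.6899, γ^t·E[r] = 0.282586, running G = 0.317253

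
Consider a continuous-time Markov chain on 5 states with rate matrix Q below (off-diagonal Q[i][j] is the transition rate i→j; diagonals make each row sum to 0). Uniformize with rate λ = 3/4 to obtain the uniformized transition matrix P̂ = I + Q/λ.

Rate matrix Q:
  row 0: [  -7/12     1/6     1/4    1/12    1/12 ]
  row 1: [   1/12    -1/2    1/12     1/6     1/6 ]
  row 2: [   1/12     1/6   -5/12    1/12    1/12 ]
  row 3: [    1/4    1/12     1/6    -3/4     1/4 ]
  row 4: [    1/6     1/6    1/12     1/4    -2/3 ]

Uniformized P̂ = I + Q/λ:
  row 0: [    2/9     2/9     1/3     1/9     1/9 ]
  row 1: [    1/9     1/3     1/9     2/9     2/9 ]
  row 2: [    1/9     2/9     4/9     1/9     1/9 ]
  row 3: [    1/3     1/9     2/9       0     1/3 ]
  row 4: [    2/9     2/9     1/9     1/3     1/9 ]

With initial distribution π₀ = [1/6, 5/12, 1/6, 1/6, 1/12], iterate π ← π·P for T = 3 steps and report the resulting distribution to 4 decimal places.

π = [0.1878, 0.2298, 0.2516, 0.1573, 0.1735]

t=0: π = [0.1667, 0.4167, 0.1667, 0.1667, 0.0833]
t=1: π = [0.1759, 0.2500, 0.2222, 0.1574, 0.1944]
t=2: π = [0.1872, 0.2325, 0.2418, 0.1646, 0.1739]
t=3: π = [0.1878, 0.2298, 0.2516, 0.1573, 0.1735]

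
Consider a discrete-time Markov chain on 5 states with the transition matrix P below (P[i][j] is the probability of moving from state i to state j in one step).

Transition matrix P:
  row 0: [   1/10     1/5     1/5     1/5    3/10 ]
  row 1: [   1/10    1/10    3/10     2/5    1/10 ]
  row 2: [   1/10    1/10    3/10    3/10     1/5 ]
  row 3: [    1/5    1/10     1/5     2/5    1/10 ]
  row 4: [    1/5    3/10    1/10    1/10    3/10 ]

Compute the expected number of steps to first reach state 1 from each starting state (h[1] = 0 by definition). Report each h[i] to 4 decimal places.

First-step conditioning: h[1] = 0; for i ≠ 1, h[i] = 1 + Σ_k P[i][k]·h[k].
  h[0] = 1 + 1/10·h[0] + 1/5·h[2] + 1/5·h[3] + 3/10·h[4]
  h[2] = 1 + 1/10·h[0] + 3/10·h[2] + 3/10·h[3] + 1/5·h[4]
  h[3] = 1 + 1/5·h[0] + 1/5·h[2] + 2/5·h[3] + 1/10·h[4]
  h[4] = 1 + 1/5·h[0] + 1/10·h[2] + 1/10·h[3] + 3/10·h[4]
Solving the 4×4 linear system over states ≠ 1 gives exactly h = [3460/619, 0, 3955/619, 4005/619, 3010/619] (h[1] = 0 is the target).

h = [5.5897, 0.0000, 6.3893, 6.4701, 4.8627]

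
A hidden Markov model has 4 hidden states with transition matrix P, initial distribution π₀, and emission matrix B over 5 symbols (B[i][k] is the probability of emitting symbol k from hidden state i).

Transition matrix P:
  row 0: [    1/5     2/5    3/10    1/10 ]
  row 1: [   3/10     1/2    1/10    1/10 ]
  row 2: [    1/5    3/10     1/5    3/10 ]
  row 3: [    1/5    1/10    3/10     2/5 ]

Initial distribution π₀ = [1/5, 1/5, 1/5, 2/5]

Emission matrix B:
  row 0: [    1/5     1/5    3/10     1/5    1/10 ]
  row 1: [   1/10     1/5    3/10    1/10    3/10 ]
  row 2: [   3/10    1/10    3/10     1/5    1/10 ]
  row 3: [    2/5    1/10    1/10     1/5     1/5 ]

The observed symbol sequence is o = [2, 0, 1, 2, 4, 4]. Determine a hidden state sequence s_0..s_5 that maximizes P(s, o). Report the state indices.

path = [0, 2, 1, 1, 1, 1]

t=0: δ = [6.000e-02, 6.000e-02, 6.000e-02, 4.000e-02]  (obs o_0=2)
t=1: δ = [3.600e-03, 3.000e-03, 5.400e-03, 7.200e-03]  ψ = [1, 1, 0, 2]  (obs o_1=0)
t=2: δ = [2.880e-04, 3.240e-04, 2.160e-04, 2.880e-04]  ψ = [3, 2, 3, 3]  (obs o_2=1)
t=3: δ = [2.916e-05, 4.860e-05, 2.592e-05, 1.152e-05]  ψ = [1, 1, 0, 3]  (obs o_3=2)
t=4: δ = [1.458e-06, 7.290e-06, 8.748e-07, 1.555e-06]  ψ = [1, 1, 0, 2]  (obs o_4=4)
t=5: δ = [2.187e-07, 1.093e-06, 7.290e-08, 1.458e-07]  ψ = [1, 1, 1, 1]  (obs o_5=4)
backtrack: best end state = 1; path = [0, 2, 1, 1, 1, 1]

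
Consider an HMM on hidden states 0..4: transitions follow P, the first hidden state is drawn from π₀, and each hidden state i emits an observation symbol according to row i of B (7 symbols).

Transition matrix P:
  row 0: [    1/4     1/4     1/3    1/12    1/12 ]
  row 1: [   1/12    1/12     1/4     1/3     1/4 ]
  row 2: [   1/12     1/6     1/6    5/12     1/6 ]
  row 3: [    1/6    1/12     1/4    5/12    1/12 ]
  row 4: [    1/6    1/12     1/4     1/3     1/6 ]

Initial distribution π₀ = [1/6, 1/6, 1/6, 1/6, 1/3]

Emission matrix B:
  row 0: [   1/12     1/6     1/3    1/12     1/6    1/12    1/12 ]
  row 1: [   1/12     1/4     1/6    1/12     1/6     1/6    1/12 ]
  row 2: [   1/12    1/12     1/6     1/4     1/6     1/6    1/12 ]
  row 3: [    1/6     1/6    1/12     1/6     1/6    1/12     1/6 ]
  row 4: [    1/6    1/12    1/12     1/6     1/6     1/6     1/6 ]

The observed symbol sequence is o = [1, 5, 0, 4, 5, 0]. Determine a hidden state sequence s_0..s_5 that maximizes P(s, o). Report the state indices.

t=0: δ = [2.778e-02, 4.167e-02, 1.389e-02, 2.778e-02, 2.778e-02]  (obs o_0=1)
t=1: δ = [5.787e-04, 1.157e-03, 1.736e-03, 1.157e-03, 1.736e-03]  ψ = [0, 0, 1, 1, 1]  (obs o_1=5)
t=2: δ = [2.411e-05, 2.411e-05, 3.617e-05, 1.206e-04, 4.823e-05]  ψ = [4, 2, 4, 2, 1]  (obs o_2=0)
t=3: δ = [3.349e-06, 1.674e-06, 5.023e-06, 8.372e-06, 1.674e-06]  ψ = [3, 3, 3, 3, 3]  (obs o_3=4)
t=4: δ = [1.163e-07, 1.395e-07, 3.489e-07, 2.907e-07, 1.395e-07]  ψ = [3, 0, 3, 3, 2]  (obs o_4=5)
t=5: δ = [4.038e-09, 4.845e-09, 6.056e-09, 2.423e-08, 9.690e-09]  ψ = [3, 2, 3, 2, 2]  (obs o_5=0)
backtrack: best end state = 3; path = [1, 2, 3, 3, 2, 3]

path = [1, 2, 3, 3, 2, 3]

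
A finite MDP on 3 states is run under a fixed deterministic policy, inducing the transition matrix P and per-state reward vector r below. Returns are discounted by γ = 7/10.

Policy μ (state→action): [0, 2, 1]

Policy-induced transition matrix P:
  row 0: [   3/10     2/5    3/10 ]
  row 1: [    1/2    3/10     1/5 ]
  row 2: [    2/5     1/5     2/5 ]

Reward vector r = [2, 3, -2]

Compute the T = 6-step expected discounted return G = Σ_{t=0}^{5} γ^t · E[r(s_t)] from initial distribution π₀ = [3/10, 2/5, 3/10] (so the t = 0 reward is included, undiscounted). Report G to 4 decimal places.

t=0: π = [0.3000, 0.4000, 0.3000], E[r] = 1.2000, γ^t·E[r] = 1.200000, running G = 1.200000
t=1: π = [0.4100, 0.3000, 0.2900], E[r] = 1.1400, γ^t·E[r] = 0.798000, running G = 1.998000
t=2: π = [0.3890, 0.3120, 0.2990], E[r] = 1.1160, γ^t·E[r] = 0.546840, running G = 2.544840
t=3: π = [0.3923, 0.3090, 0.2987], E[r] = 1.1142, γ^t·E[r] = 0.382171, running G = 2.927011
t=4: π = [0.3917, 0.3094, 0.2990], E[r] = 1.1135, γ^t·E[r] = 0.267347, running G = 3.194357
t=5: π = [0.3918, 0.3093, 0.2990], E[r] = 1.1134, γ^t·E[r] = 0.187134, running G = 3.381491

G = 3.3815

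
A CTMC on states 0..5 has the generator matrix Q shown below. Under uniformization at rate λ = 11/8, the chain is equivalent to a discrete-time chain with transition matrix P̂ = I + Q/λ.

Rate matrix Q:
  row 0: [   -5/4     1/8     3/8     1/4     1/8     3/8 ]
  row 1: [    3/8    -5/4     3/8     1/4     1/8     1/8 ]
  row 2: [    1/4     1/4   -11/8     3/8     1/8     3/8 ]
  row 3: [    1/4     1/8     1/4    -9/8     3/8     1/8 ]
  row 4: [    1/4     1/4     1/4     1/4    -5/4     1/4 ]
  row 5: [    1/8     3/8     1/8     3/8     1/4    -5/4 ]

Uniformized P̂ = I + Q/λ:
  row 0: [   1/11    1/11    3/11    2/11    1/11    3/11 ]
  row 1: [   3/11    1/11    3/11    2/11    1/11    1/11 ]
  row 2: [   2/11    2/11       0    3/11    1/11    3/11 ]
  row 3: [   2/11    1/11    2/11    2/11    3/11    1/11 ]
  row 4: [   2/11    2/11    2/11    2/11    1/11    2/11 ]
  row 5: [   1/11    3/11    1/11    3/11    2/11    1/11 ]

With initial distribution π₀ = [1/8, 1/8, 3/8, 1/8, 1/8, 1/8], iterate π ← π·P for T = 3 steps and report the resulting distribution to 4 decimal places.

t=0: π = [0.1250, 0.1250, 0.3750, 0.1250, 0.1250, 0.1250]
t=1: π = [0.1705, 0.1591, 0.1250, 0.2273, 0.1250, 0.1932]
t=2: π = [0.1632, 0.1488, 0.1715, 0.2107, 0.1498, 0.1560]
t=3: π = [0.1663, 0.1485, 0.1648, 0.2116, 0.1434, 0.1654]

π = [0.1663, 0.1485, 0.1648, 0.2116, 0.1434, 0.1654]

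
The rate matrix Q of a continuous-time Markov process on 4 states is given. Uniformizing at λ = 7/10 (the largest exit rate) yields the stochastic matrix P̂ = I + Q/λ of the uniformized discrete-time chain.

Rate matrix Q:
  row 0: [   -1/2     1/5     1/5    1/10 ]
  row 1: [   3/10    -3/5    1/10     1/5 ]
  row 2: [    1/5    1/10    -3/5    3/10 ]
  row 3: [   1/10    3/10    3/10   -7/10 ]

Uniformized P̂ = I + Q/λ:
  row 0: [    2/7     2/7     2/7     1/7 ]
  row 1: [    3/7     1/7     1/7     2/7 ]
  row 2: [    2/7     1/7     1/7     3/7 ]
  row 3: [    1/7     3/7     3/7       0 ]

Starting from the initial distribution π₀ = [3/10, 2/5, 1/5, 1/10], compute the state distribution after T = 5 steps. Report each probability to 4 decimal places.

t=0: π = [0.3000, 0.4000, 0.2000, 0.1000]
t=1: π = [0.3286, 0.2143, 0.2143, 0.2429]
t=2: π = [0.2816, 0.2592, 0.2592, 0.2000]
t=3: π = [0.2942, 0.2402, 0.2402, 0.2254]
t=4: π = [0.2878, 0.2493, 0.2493, 0.2136]
t=5: π = [0.2908, 0.2450, 0.2450, 0.2192]

π = [0.2908, 0.2450, 0.2450, 0.2192]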